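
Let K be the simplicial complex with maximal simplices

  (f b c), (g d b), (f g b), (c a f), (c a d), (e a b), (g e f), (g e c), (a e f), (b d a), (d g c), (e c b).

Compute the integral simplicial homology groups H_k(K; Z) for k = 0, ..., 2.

Order the vertices as a < b < c < d < e < f < g. Listing each simplex with vertices in this order, K has dimension 2 with simplices:

  0-simplices (7): a, b, c, d, e, f, g
  1-simplices (18): ab, ac, ad, ae, af, bc, bd, be, bf, bg, cd, ce, cf, cg, dg, ef, eg, fg
  2-simplices (12): abd, abe, acd, acf, aef, bce, bcf, bdg, bfg, cdg, ceg, efg

so the chain groups are C_0 ≅ Z^7, C_1 ≅ Z^18, C_2 ≅ Z^12.

The boundary map ∂_1: C_1 → C_0 maps an edge to its endpoints' difference, ∂[p,q] = q − p.
The 7×18 boundary matrix has rank 6 and Smith normal form diag(1,1,1,1,1,1).

The boundary map ∂_2: C_2 → C_1 maps a triangle to the signed sum of its edges. For instance
  ∂bce = ce − be + bc,
  ∂abd = bd − ad + ab.
The resulting 18×12 matrix has rank 12, and its Smith normal form has invariant factors (1,1,1,1,1,1,1,1,1,1,1,2).

From H_k ≅ ker(∂_k) / im(∂_{k+1}) we obtain:

  H_0: rank C_0 − rank ∂_1 = 7 − 6 = 1, and the invariant factors of ∂_1 are all 1, so H_0 = Z.
  H_1: rank ker ∂_1 − rank ∂_2 = (18 − 6) − 12 = 0, and ∂_2 has invariant factor 2 > 1, so H_1 = Z/2.
  H_2: rank ker ∂_2 − rank ∂_3 = (12 − 12) − 0 = 0, and there is no ∂_3, so H_2 = 0.

H_0 = Z,  H_1 = Z/2,  H_2 = 0.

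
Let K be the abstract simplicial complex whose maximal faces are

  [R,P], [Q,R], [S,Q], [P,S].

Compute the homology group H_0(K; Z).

Order the vertices as P < Q < R < S. Listing each simplex with vertices in this order, K has dimension 1 with simplices:

  0-simplices (4): P, Q, R, S
  1-simplices (4): PR, PS, QR, QS

Hence C_0 ≅ Z^4, C_1 ≅ Z^4.

Boundary ∂_1: C_1 → C_0 maps an edge to its endpoints' difference, ∂[p,q] = q − p. For instance
  ∂QS = S − Q.
The resulting 4×4 matrix has rank 3, and its Smith normal form has invariant factors (1,1,1).

Now H_k = ker ∂_k / im ∂_{k+1}, so:

  H_0: rank C_0 − rank ∂_1 = 4 − 3 = 1, and the invariant factors of ∂_1 are all 1, so H_0 ≅ Z.

H_0 ≅ Z.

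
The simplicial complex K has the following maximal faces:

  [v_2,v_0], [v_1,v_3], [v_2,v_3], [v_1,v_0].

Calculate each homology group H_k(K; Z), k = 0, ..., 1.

Fix the vertex order v_0 < v_1 < v_2 < v_3 and write every simplex with vertices in increasing order. Then dim K = 1 and the simplices of K are:

  0-simplices (4): [v_0], [v_1], [v_2], [v_3]
  1-simplices (4): [v_0,v_1], [v_0,v_2], [v_1,v_3], [v_2,v_3]

Hence C_0 ≅ Z^4, C_1 ≅ Z^4.

Boundary ∂_1: C_1 → C_0 sends each edge [p,q] (with p < q) to q − p. For instance
  ∂[v_0,v_2] = [v_2] − [v_0].
As a 4×4 matrix over Z this has rank 3, with invariant factors (1,1,1).

From H_k ≅ ker(∂_k) / im(∂_{k+1}) we obtain:

  H_0: rank C_0 − rank ∂_1 = 4 − 3 = 1, and the invariant factors of ∂_1 are all 1, so H_0 = Z.
  H_1: rank ker ∂_1 − rank ∂_2 = (4 − 3) − 0 = 1, and there is no ∂_2, so H_1 = Z.

As a check, the Euler characteristic is 4 − 4 = 0, which agrees with 1 − 1 = 0.

H_0 = Z,  H_1 = Z.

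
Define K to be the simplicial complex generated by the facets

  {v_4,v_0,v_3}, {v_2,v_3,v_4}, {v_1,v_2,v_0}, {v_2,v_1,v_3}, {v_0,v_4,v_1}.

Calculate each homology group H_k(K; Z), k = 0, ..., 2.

H_0 = Z,  H_1 = Z,  H_2 = 0.

Order the vertices as v_0 < v_1 < v_2 < v_3 < v_4. Listing each simplex with vertices in this order, K has dimension 2 with simplices:

  0-simplices (5): [v_0], [v_1], [v_2], [v_3], [v_4]
  1-simplices (10): [v_0,v_1], [v_0,v_2], [v_0,v_3], [v_0,v_4], [v_1,v_2], [v_1,v_3], [v_1,v_4], [v_2,v_3], [v_2,v_4], [v_3,v_4]
  2-simplices (5): [v_0,v_1,v_2], [v_0,v_1,v_4], [v_0,v_3,v_4], [v_1,v_2,v_3], [v_2,v_3,v_4]

giving chain groups C_0 ≅ Z^5, C_1 ≅ Z^10, C_2 ≅ Z^5.

Boundary ∂_1: C_1 → C_0 sends each edge [p,q] (with p < q) to q − p.
As a 5×10 matrix over Z this has rank 4, with invariant factors (1,1,1,1).

Boundary ∂_2: C_2 → C_1 acts by ∂[p,q,r] = [q,r] − [p,r] + [p,q]. For instance
  ∂[v_2,v_3,v_4] = [v_3,v_4] − [v_2,v_4] + [v_2,v_3],
  ∂[v_0,v_3,v_4] = [v_3,v_4] − [v_0,v_4] + [v_0,v_3].
This gives a 10×5 integer matrix of rank 5; reducing to Smith normal form yields diagonal entries (1,1,1,1,1).

Reading off H_k = ker ∂_k / im ∂_{k+1}:

  H_0: rank C_0 − rank ∂_1 = 5 − 4 = 1, and the invariant factors of ∂_1 are all 1, so H_0 = Z.
  H_1: rank ker ∂_1 − rank ∂_2 = (10 − 4) − 5 = 1, and the invariant factors of ∂_2 are all 1, so H_1 = Z.
  H_2: rank ker ∂_2 − rank ∂_3 = (5 − 5) − 0 = 0, and there is no ∂_3, so H_2 = 0.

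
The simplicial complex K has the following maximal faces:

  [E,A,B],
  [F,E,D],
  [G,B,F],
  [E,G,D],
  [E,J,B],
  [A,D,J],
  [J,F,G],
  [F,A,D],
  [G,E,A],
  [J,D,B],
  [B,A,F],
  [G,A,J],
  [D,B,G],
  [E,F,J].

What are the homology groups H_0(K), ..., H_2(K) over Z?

H_0 ≅ Z,  H_1 ≅ Z^2,  H_2 ≅ Z.

Order the vertices as A < B < D < E < F < G < J. Listing each simplex with vertices in this order, K has dimension 2 with simplices:

  0-simplices (7): A, B, D, E, F, G, J
  1-simplices (21): AB, AD, AE, AF, AG, AJ, BD, BE, BF, BG, BJ, DE, DF, DG, DJ, EF, EG, EJ, FG, FJ, GJ
  2-simplices (14): ABE, ABF, ADF, ADJ, AEG, AGJ, BDG, BDJ, BEJ, BFG, DEF, DEG, EFJ, FGJ

giving chain groups C_0 ≅ Z^7, C_1 ≅ Z^21, C_2 ≅ Z^14.

Boundary ∂_1: C_1 → C_0 is given by ∂[p,q] = [q] − [p]. For instance
  ∂DE = E − D.
As a 7×21 matrix over Z this has rank 6, with invariant factors (1,1,1,1,1,1).

The boundary map ∂_2: C_2 → C_1 maps a triangle to the signed sum of its edges. For instance
  ∂AEG = EG − AG + AE,
  ∂BEJ = EJ − BJ + BE.
The 21×14 boundary matrix has rank 13 and Smith normal form diag(1,1,1,1,1,1,1,1,1,1,1,1,1).

Computing H_k = (kernel of ∂_k) / (image of ∂_{k+1}):

  H_0: rank C_0 − rank ∂_1 = 7 − 6 = 1, and the invariant factors of ∂_1 are all 1, so H_0 ≅ Z.
  H_1: rank ker ∂_1 − rank ∂_2 = (21 − 6) − 13 = 2, and the invariant factors of ∂_2 are all 1, so H_1 ≅ Z^2.
  H_2: rank ker ∂_2 − rank ∂_3 = (14 − 13) − 0 = 1, and there is no ∂_3, so H_2 ≅ Z.

(K is a triangulation of the torus T^2.)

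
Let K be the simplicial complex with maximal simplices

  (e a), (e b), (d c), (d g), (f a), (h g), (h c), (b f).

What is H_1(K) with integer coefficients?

Take the total order a < b < c < d < e < f < g < h on the vertex set. Then K (dimension 1) consists of the simplices:

  0-simplices (8): a, b, c, d, e, f, g, h
  1-simplices (8): ae, af, be, bf, cd, ch, dg, gh

so the chain groups are C_0 ≅ Z^8, C_1 ≅ Z^8.

The boundary map ∂_1: C_1 → C_0 maps an edge to its endpoints' difference, ∂[p,q] = q − p.
This gives a 8×8 integer matrix of rank 6; reducing to Smith normal form yields diagonal entries (1,1,1,1,1,1).

Reading off H_k = ker ∂_k / im ∂_{k+1}:

  H_1: rank ker ∂_1 − rank ∂_2 = (8 − 6) − 0 = 2, and there is no ∂_2, so H_1 ≅ Z^2.

(K is a triangulation of the disjoint union of the circle S^1 and the circle S^1.)

H_1 = Z^2.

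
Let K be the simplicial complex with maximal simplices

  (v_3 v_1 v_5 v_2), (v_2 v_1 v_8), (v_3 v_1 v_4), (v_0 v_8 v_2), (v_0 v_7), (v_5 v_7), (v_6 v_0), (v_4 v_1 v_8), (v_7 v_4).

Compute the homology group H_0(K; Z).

K has 9 vertices, 17 edges, 8 triangles, 1 3-simplex.
rank ∂_0 = 0, rank ∂_1 = 8 ⇒ b_0 = 9 − 0 − 8 = 1; all invariant factors of ∂_1 are 1 so no torsion. So H_0 ≅ Z.

H_0 = Z.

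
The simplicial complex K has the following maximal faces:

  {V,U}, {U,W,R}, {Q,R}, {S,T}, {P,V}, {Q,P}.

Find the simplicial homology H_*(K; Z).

H_0 = Z^2,  H_1 = Z,  H_2 = 0.

Order the vertices as P < Q < R < S < T < U < V < W. Listing each simplex with vertices in this order, K has dimension 2 with simplices:

  0-simplices (8): P, Q, R, S, T, U, V, W
  1-simplices (8): PQ, PV, QR, RU, RW, ST, UV, UW
  2-simplices (1): RUW

giving chain groups C_0 ≅ Z^8, C_1 ≅ Z^8, C_2 ≅ Z^1.

The boundary map ∂_1: C_1 → C_0 sends each edge [p,q] (with p < q) to q − p. For instance
  ∂PV = V − P.
This gives a 8×8 integer matrix of rank 6; reducing to Smith normal form yields diagonal entries (1,1,1,1,1,1).

∂_2: C_2 → C_1 sends each 2-simplex [p,q,r] to [q,r] − [p,r] + [p,q]. For instance
  ∂RUW = UW − RW + RU.
The 8×1 boundary matrix has rank 1 and Smith normal form diag(1).

Now H_k = ker ∂_k / im ∂_{k+1}, so:

  H_0: rank C_0 − rank ∂_1 = 8 − 6 = 2, and the invariant factors of ∂_1 are all 1, so H_0 ≅ Z^2.
  H_1: rank ker ∂_1 − rank ∂_2 = (8 − 6) − 1 = 1, and the invariant factors of ∂_2 are all 1, so H_1 ≅ Z.
  H_2: rank ker ∂_2 − rank ∂_3 = (1 − 1) − 0 = 0, and there is no ∂_3, so H_2 ≅ 0.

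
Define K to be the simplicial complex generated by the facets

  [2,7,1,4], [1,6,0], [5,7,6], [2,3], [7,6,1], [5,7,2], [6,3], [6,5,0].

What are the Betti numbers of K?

Take the total order 0 < 1 < 2 < 3 < 4 < 5 < 6 < 7 on the vertex set. Then K (dimension 3) consists of the simplices:

  0-simplices (8): [0], [1], [2], [3], [4], [5], [6], [7]
  1-simplices (16): [0,1], [0,5], [0,6], [1,2], [1,4], [1,6], [1,7], [2,3], [2,4], [2,5], [2,7], [3,6], [4,7], [5,6], [5,7], [6,7]
  2-simplices (9): [0,1,6], [0,5,6], [1,2,4], [1,2,7], [1,4,7], [1,6,7], [2,4,7], [2,5,7], [5,6,7]
  3-simplices (1): [1,2,4,7]

Hence C_0 ≅ Z^8, C_1 ≅ Z^16, C_2 ≅ Z^9, C_3 ≅ Z^1.

∂_1: C_1 → C_0 maps an edge to its endpoints' difference, ∂[p,q] = q − p.
As a 8×16 matrix over Z this has rank 7, with invariant factors (1,1,1,1,1,1,1).

Boundary ∂_2: C_2 → C_1 sends each 2-simplex [p,q,r] to [q,r] − [p,r] + [p,q]. For instance
  ∂[0,1,6] = [1,6] − [0,6] + [0,1],
  ∂[1,6,7] = [6,7] − [1,7] + [1,6].
The resulting 16×9 matrix has rank 8, and its Smith normal form has invariant factors (1,1,1,1,1,1,1,1).

∂_3: C_3 → C_2 sends each 3-simplex σ to the alternating sum Σ_i (−1)^i (σ with its i-th vertex removed). For instance
  ∂[1,2,4,7] = [2,4,7] − [1,4,7] + [1,2,7] − [1,2,4].
The resulting 9×1 matrix has rank 1, and its Smith normal form has invariant factors (1).

Now H_k = ker ∂_k / im ∂_{k+1}, so:

  H_0: rank C_0 − rank ∂_1 = 8 − 7 = 1, and the invariant factors of ∂_1 are all 1, so H_0 ≅ Z.
  H_1: rank ker ∂_1 − rank ∂_2 = (16 − 7) − 8 = 1, and the invariant factors of ∂_2 are all 1, so H_1 ≅ Z.
  H_2: rank ker ∂_2 − rank ∂_3 = (9 − 8) − 1 = 0, and the invariant factors of ∂_3 are all 1, so H_2 ≅ 0.
  H_3: rank ker ∂_3 − rank ∂_4 = (1 − 1) − 0 = 0, and there is no ∂_4, so H_3 ≅ 0.

Hence the Betti numbers are b_0 = 1, b_1 = 1, b_2 = 0, b_3 = 0.

b_0 = 1, b_1 = 1, b_2 = 0, b_3 = 0.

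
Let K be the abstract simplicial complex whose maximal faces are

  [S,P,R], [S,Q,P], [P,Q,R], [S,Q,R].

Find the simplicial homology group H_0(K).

Fix the vertex order P < Q < R < S and write every simplex with vertices in increasing order. Then dim K = 2 and the simplices of K are:

  0-simplices (4): P, Q, R, S
  1-simplices (6): PQ, PR, PS, QR, QS, RS
  2-simplices (4): PQR, PQS, PRS, QRS

giving chain groups C_0 ≅ Z^4, C_1 ≅ Z^6, C_2 ≅ Z^4.

Boundary ∂_1: C_1 → C_0 is given by ∂[p,q] = [q] − [p].
The resulting 4×6 matrix has rank 3, and its Smith normal form has invariant factors (1,1,1).

∂_2: C_2 → C_1 maps a triangle to the signed sum of its edges. For instance
  ∂PRS = RS − PS + PR,
  ∂PQR = QR − PR + PQ.
This gives a 6×4 integer matrix of rank 3; reducing to Smith normal form yields diagonal entries (1,1,1).

Computing H_k = (kernel of ∂_k) / (image of ∂_{k+1}):

  H_0: rank C_0 − rank ∂_1 = 4 − 3 = 1, and the invariant factors of ∂_1 are all 1, so H_0 ≅ Z.

(K is a triangulation of the 2-sphere S^2.)

H_0 = Z.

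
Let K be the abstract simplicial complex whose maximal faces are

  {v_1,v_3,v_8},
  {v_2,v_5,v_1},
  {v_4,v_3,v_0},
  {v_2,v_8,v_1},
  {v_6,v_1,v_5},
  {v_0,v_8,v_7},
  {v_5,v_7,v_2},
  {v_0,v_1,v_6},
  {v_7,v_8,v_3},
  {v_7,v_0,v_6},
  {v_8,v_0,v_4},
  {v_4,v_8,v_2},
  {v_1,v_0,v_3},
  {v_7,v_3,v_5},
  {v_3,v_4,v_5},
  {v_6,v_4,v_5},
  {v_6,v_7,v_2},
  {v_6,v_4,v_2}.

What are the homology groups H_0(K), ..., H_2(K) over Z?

H_0 = Z,  H_1 = Z ⊕ Z/2Z,  H_2 = 0.

K has 9 vertices, 27 edges, 18 triangles.
rank ∂_0 = 0, rank ∂_1 = 8 ⇒ b_0 = 9 − 0 − 8 = 1; all invariant factors of ∂_1 are 1 so no torsion. So H_0 ≅ Z.
rank ∂_1 = 8, rank ∂_2 = 18 ⇒ b_1 = 27 − 8 − 18 = 1; ∂_2 has invariant factor(s) [2] giving torsion. So H_1 ≅ Z ⊕ Z/2Z.
rank ∂_2 = 18, rank ∂_3 = 0 ⇒ b_2 = 18 − 18 − 0 = 0. So H_2 ≅ 0.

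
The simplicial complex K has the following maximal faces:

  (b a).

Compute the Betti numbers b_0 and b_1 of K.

b_0 = 1, b_1 = 0.

Fix the vertex order a < b and write every simplex with vertices in increasing order. Then dim K = 1 and the simplices of K are:

  0-simplices (2): a, b
  1-simplices (1): ab

Hence C_0 ≅ Z^2, C_1 ≅ Z^1.

Boundary ∂_1: C_1 → C_0 maps an edge to its endpoints' difference, ∂[p,q] = q − p.
As a 2×1 matrix over Z this has rank 1, with invariant factors (1).

Now H_k = ker ∂_k / im ∂_{k+1}, so:

  H_0: rank C_0 − rank ∂_1 = 2 − 1 = 1, and the invariant factors of ∂_1 are all 1, so H_0 = Z.
  H_1: rank ker ∂_1 − rank ∂_2 = (1 − 1) − 0 = 0, and there is no ∂_2, so H_1 = 0.

(K is a triangulation of the 1-simplex.)

Hence the Betti numbers are b_0 = 1, b_1 = 0.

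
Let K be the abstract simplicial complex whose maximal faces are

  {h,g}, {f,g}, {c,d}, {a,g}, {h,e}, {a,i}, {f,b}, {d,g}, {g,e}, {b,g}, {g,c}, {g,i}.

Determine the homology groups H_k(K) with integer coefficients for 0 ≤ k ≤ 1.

H_0 = Z,  H_1 = Z^4.

Take the total order a < b < c < d < e < f < g < h < i on the vertex set. Then K (dimension 1) consists of the simplices:

  0-simplices (9): a, b, c, d, e, f, g, h, i
  1-simplices (12): ag, ai, bf, bg, cd, cg, dg, eg, eh, fg, gh, gi

so the chain groups are C_0 ≅ Z^9, C_1 ≅ Z^12.

∂_1: C_1 → C_0 sends each edge [p,q] (with p < q) to q − p.
As a 9×12 matrix over Z this has rank 8, with invariant factors (1,1,1,1,1,1,1,1).

From H_k ≅ ker(∂_k) / im(∂_{k+1}) we obtain:

  H_0: rank C_0 − rank ∂_1 = 9 − 8 = 1, and the invariant factors of ∂_1 are all 1, so H_0 = Z.
  H_1: rank ker ∂_1 − rank ∂_2 = (12 − 8) − 0 = 4, and there is no ∂_2, so H_1 = Z^4.

As a check, the Euler characteristic is 9 − 12 = -3, which agrees with 1 − 4 = -3.
(K is a triangulation of a wedge of 4 circles.)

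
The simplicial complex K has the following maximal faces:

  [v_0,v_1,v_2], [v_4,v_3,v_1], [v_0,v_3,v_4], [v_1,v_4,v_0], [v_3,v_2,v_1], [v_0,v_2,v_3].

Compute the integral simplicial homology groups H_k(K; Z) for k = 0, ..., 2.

Order the vertices as v_0 < v_1 < v_2 < v_3 < v_4. Listing each simplex with vertices in this order, K has dimension 2 with simplices:

  0-simplices (5): [v_0], [v_1], [v_2], [v_3], [v_4]
  1-simplices (9): [v_0,v_1], [v_0,v_2], [v_0,v_3], [v_0,v_4], [v_1,v_2], [v_1,v_3], [v_1,v_4], [v_2,v_3], [v_3,v_4]
  2-simplices (6): [v_0,v_1,v_2], [v_0,v_1,v_4], [v_0,v_2,v_3], [v_0,v_3,v_4], [v_1,v_2,v_3], [v_1,v_3,v_4]

giving chain groups C_0 ≅ Z^5, C_1 ≅ Z^9, C_2 ≅ Z^6.

Boundary ∂_1: C_1 → C_0 is given by ∂[p,q] = [q] − [p]. For instance
  ∂[v_1,v_3] = [v_3] − [v_1].
The resulting 5×9 matrix has rank 4, and its Smith normal form has invariant factors (1,1,1,1).

Boundary ∂_2: C_2 → C_1 maps a triangle to the signed sum of its edges. For instance
  ∂[v_0,v_1,v_4] = [v_1,v_4] − [v_0,v_4] + [v_0,v_1],
  ∂[v_1,v_3,v_4] = [v_3,v_4] − [v_1,v_4] + [v_1,v_3].
The resulting 9×6 matrix has rank 5, and its Smith normal form has invariant factors (1,1,1,1,1).

Now H_k = ker ∂_k / im ∂_{k+1}, so:

  H_0: rank C_0 − rank ∂_1 = 5 − 4 = 1, and the invariant factors of ∂_1 are all 1, so H_0 = Z.
  H_1: rank ker ∂_1 − rank ∂_2 = (9 − 4) − 5 = 0, and the invariant factors of ∂_2 are all 1, so H_1 = 0.
  H_2: rank ker ∂_2 − rank ∂_3 = (6 − 5) − 0 = 1, and there is no ∂_3, so H_2 = Z.

H_0 ≅ Z,  H_1 = 0,  H_2 ≅ Z.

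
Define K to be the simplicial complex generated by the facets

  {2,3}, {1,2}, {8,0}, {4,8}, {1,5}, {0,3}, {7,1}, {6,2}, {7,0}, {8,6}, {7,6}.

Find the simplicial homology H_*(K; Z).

H_0 ≅ Z,  H_1 ≅ Z^3.

We work with the vertex ordering 0 < 1 < 2 < 3 < 4 < 5 < 6 < 7 < 8. The simplices of K, each written with vertices in increasing order, are:

  0-simplices (9): [0], [1], [2], [3], [4], [5], [6], [7], [8]
  1-simplices (11): [0,3], [0,7], [0,8], [1,2], [1,5], [1,7], [2,3], [2,6], [4,8], [6,7], [6,8]

giving chain groups C_0 ≅ Z^9, C_1 ≅ Z^11.

Boundary ∂_1: C_1 → C_0 is given by ∂[p,q] = [q] − [p].
As a 9×11 matrix over Z this has rank 8, with invariant factors (1,1,1,1,1,1,1,1).

Now H_k = ker ∂_k / im ∂_{k+1}, so:

  H_0: rank C_0 − rank ∂_1 = 9 − 8 = 1, and the invariant factors of ∂_1 are all 1, so H_0 = Z.
  H_1: rank ker ∂_1 − rank ∂_2 = (11 − 8) − 0 = 3, and there is no ∂_2, so H_1 = Z^3.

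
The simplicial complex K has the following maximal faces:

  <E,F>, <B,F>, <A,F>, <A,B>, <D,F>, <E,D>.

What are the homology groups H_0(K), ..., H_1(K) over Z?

Order the vertices as A < B < D < E < F. Listing each simplex with vertices in this order, K has dimension 1 with simplices:

  0-simplices (5): A, B, D, E, F
  1-simplices (6): AB, AF, BF, DE, DF, EF

giving chain groups C_0 ≅ Z^5, C_1 ≅ Z^6.

Boundary ∂_1: C_1 → C_0 sends each edge [p,q] (with p < q) to q − p.
The 5×6 boundary matrix has rank 4 and Smith normal form diag(1,1,1,1).

Now H_k = ker ∂_k / im ∂_{k+1}, so:

  H_0: rank C_0 − rank ∂_1 = 5 − 4 = 1, and the invariant factors of ∂_1 are all 1, so H_0 ≅ Z.
  H_1: rank ker ∂_1 − rank ∂_2 = (6 − 4) − 0 = 2, and there is no ∂_2, so H_1 ≅ Z^2.

H_0 ≅ Z,  H_1 ≅ Z^2.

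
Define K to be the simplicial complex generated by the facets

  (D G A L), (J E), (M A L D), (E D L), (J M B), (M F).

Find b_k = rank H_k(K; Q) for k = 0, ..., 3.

b_0 = 1, b_1 = 1, b_2 = 0, b_3 = 0.

K has 9 vertices, 16 edges, 9 triangles, 2 3-simplices.
rank ∂_0 = 0, rank ∂_1 = 8 ⇒ b_0 = 9 − 0 − 8 = 1; all invariant factors of ∂_1 are 1 so no torsion. So H_0 = Z.
rank ∂_1 = 8, rank ∂_2 = 7 ⇒ b_1 = 16 − 8 − 7 = 1; all invariant factors of ∂_2 are 1 so no torsion. So H_1 = Z.
rank ∂_2 = 7, rank ∂_3 = 2 ⇒ b_2 = 9 − 7 − 2 = 0; all invariant factors of ∂_3 are 1 so no torsion. So H_2 = 0.
rank ∂_3 = 2, rank ∂_4 = 0 ⇒ b_3 = 2 − 2 − 0 = 0. So H_3 = 0.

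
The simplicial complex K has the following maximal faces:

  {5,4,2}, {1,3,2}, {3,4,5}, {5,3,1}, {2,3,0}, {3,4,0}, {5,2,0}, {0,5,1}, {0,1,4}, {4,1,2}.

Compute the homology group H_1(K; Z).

H_1 ≅ Z/2.

We work with the vertex ordering 0 < 1 < 2 < 3 < 4 < 5. The simplices of K, each written with vertices in increasing order, are:

  0-simplices (6): [0], [1], [2], [3], [4], [5]
  1-simplices (15): [0,1], [0,2], [0,3], [0,4], [0,5], [1,2], [1,3], [1,4], [1,5], [2,3], [2,4], [2,5], [3,4], [3,5], [4,5]
  2-simplices (10): [0,1,4], [0,1,5], [0,2,3], [0,2,5], [0,3,4], [1,2,3], [1,2,4], [1,3,5], [2,4,5], [3,4,5]

so the chain groups are C_0 ≅ Z^6, C_1 ≅ Z^15, C_2 ≅ Z^10.

∂_1: C_1 → C_0 is given by ∂[p,q] = [q] − [p]. For instance
  ∂[0,5] = [5] − [0].
The 6×15 boundary matrix has rank 5 and Smith normal form diag(1,1,1,1,1).

The boundary map ∂_2: C_2 → C_1 maps a triangle to the signed sum of its edges. For instance
  ∂[1,3,5] = [3,5] − [1,5] + [1,3],
  ∂[0,1,5] = [1,5] − [0,5] + [0,1].
The 15×10 boundary matrix has rank 10 and Smith normal form diag(1,1,1,1,1,1,1,1,1,2).

Now H_k = ker ∂_k / im ∂_{k+1}, so:

  H_1: rank ker ∂_1 − rank ∂_2 = (15 − 5) − 10 = 0, and ∂_2 has invariant factor 2 > 1, so H_1 ≅ Z/2.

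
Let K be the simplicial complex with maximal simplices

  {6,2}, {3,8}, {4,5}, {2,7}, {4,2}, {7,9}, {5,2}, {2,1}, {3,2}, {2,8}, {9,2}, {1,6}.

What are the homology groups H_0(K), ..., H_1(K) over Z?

H_0 ≅ Z,  H_1 ≅ Z^4.

Order the vertices as 1 < 2 < 3 < 4 < 5 < 6 < 7 < 8 < 9. Listing each simplex with vertices in this order, K has dimension 1 with simplices:

  0-simplices (9): [1], [2], [3], [4], [5], [6], [7], [8], [9]
  1-simplices (12): [1,2], [1,6], [2,3], [2,4], [2,5], [2,6], [2,7], [2,8], [2,9], [3,8], [4,5], [7,9]

Hence C_0 ≅ Z^9, C_1 ≅ Z^12.

Boundary ∂_1: C_1 → C_0 maps an edge to its endpoints' difference, ∂[p,q] = q − p.
The 9×12 boundary matrix has rank 8 and Smith normal form diag(1,1,1,1,1,1,1,1).

Computing H_k = (kernel of ∂_k) / (image of ∂_{k+1}):

  H_0: rank C_0 − rank ∂_1 = 9 − 8 = 1, and the invariant factors of ∂_1 are all 1, so H_0 ≅ Z.
  H_1: rank ker ∂_1 − rank ∂_2 = (12 − 8) − 0 = 4, and there is no ∂_2, so H_1 ≅ Z^4.

As a check, the Euler characteristic is 9 − 12 = -3, which agrees with 1 − 4 = -3.
(K is a triangulation of a wedge of 4 circles.)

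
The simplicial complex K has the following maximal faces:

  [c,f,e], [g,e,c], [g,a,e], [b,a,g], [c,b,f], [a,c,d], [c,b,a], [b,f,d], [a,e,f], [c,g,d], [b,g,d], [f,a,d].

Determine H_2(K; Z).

H_2 = 0.

Fix the vertex order a < b < c < d < e < f < g and write every simplex with vertices in increasing order. Then dim K = 2 and the simplices of K are:

  0-simplices (7): a, b, c, d, e, f, g
  1-simplices (18): ab, ac, ad, ae, af, ag, bc, bd, bf, bg, cd, ce, cf, cg, df, dg, ef, eg
  2-simplices (12): abc, abg, acd, adf, aef, aeg, bcf, bdf, bdg, cdg, cef, ceg

Hence C_0 ≅ Z^7, C_1 ≅ Z^18, C_2 ≅ Z^12.

∂_1: C_1 → C_0 maps an edge to its endpoints' difference, ∂[p,q] = q − p. For instance
  ∂bd = d − b.
The resulting 7×18 matrix has rank 6, and its Smith normal form has invariant factors (1,1,1,1,1,1).

Boundary ∂_2: C_2 → C_1 acts by ∂[p,q,r] = [q,r] − [p,r] + [p,q]. For instance
  ∂acd = cd − ad + ac,
  ∂aef = ef − af + ae.
This gives a 18×12 integer matrix of rank 12; reducing to Smith normal form yields diagonal entries (1,1,1,1,1,1,1,1,1,1,1,2).

Reading off H_k = ker ∂_k / im ∂_{k+1}:

  H_2: rank ker ∂_2 − rank ∂_3 = (12 − 12) − 0 = 0, and there is no ∂_3, so H_2 ≅ 0.

(K is a triangulation of the real projective plane RP^2.)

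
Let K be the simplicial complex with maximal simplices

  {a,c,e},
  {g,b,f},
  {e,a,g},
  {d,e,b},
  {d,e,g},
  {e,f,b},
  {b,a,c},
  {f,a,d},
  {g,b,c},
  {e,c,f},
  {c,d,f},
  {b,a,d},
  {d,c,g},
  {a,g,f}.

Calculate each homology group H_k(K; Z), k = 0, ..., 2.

K has 7 vertices, 21 edges, 14 triangles.
rank ∂_0 = 0, rank ∂_1 = 6 ⇒ b_0 = 7 − 0 − 6 = 1; all invariant factors of ∂_1 are 1 so no torsion. So H_0 = Z.
rank ∂_1 = 6, rank ∂_2 = 13 ⇒ b_1 = 21 − 6 − 13 = 2; all invariant factors of ∂_2 are 1 so no torsion. So H_1 = Z^2.
rank ∂_2 = 13, rank ∂_3 = 0 ⇒ b_2 = 14 − 13 − 0 = 1. So H_2 = Z.

H_0 = Z,  H_1 = Z^2,  H_2 = Z.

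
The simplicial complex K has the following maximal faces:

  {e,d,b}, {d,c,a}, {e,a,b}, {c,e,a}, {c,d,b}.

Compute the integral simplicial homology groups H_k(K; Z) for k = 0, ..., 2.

H_0 ≅ Z,  H_1 ≅ Z,  H_2 = 0.

Take the total order a < b < c < d < e on the vertex set. Then K (dimension 2) consists of the simplices:

  0-simplices (5): a, b, c, d, e
  1-simplices (10): ab, ac, ad, ae, bc, bd, be, cd, ce, de
  2-simplices (5): abe, acd, ace, bcd, bde

so the chain groups are C_0 ≅ Z^5, C_1 ≅ Z^10, C_2 ≅ Z^5.

Boundary ∂_1: C_1 → C_0 is given by ∂[p,q] = [q] − [p].
This gives a 5×10 integer matrix of rank 4; reducing to Smith normal form yields diagonal entries (1,1,1,1).

∂_2: C_2 → C_1 acts by ∂[p,q,r] = [q,r] − [p,r] + [p,q]. For instance
  ∂ace = ce − ae + ac,
  ∂bde = de − be + bd.
As a 10×5 matrix over Z this has rank 5, with invariant factors (1,1,1,1,1).

Computing H_k = (kernel of ∂_k) / (image of ∂_{k+1}):

  H_0: rank C_0 − rank ∂_1 = 5 − 4 = 1, and the invariant factors of ∂_1 are all 1, so H_0 ≅ Z.
  H_1: rank ker ∂_1 − rank ∂_2 = (10 − 4) − 5 = 1, and the invariant factors of ∂_2 are all 1, so H_1 ≅ Z.
  H_2: rank ker ∂_2 − rank ∂_3 = (5 − 5) − 0 = 0, and there is no ∂_3, so H_2 ≅ 0.

(K is a triangulation of the Möbius band.)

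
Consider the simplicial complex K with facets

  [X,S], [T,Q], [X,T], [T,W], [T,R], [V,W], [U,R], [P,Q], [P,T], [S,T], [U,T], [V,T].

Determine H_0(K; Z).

We work with the vertex ordering P < Q < R < S < T < U < V < W < X. The simplices of K, each written with vertices in increasing order, are:

  0-simplices (9): P, Q, R, S, T, U, V, W, X
  1-simplices (12): PQ, PT, QT, RT, RU, ST, SX, TU, TV, TW, TX, VW

so the chain groups are C_0 ≅ Z^9, C_1 ≅ Z^12.

Boundary ∂_1: C_1 → C_0 is given by ∂[p,q] = [q] − [p]. For instance
  ∂PT = T − P.
This gives a 9×12 integer matrix of rank 8; reducing to Smith normal form yields diagonal entries (1,1,1,1,1,1,1,1).

Computing H_k = (kernel of ∂_k) / (image of ∂_{k+1}):

  H_0: rank C_0 − rank ∂_1 = 9 − 8 = 1, and the invariant factors of ∂_1 are all 1, so H_0 ≅ Z.

(K is a triangulation of a wedge of 4 circles.)

H_0 = Z.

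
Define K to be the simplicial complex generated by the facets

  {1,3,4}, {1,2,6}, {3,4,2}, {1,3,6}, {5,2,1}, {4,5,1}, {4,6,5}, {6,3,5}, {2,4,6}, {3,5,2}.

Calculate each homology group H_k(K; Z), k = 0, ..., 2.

Take the total order 1 < 2 < 3 < 4 < 5 < 6 on the vertex set. Then K (dimension 2) consists of the simplices:

  0-simplices (6): [1], [2], [3], [4], [5], [6]
  1-simplices (15): [1,2], [1,3], [1,4], [1,5], [1,6], [2,3], [2,4], [2,5], [2,6], [3,4], [3,5], [3,6], [4,5], [4,6], [5,6]
  2-simplices (10): [1,2,5], [1,2,6], [1,3,4], [1,3,6], [1,4,5], [2,3,4], [2,3,5], [2,4,6], [3,5,6], [4,5,6]

Hence C_0 ≅ Z^6, C_1 ≅ Z^15, C_2 ≅ Z^10.

Boundary ∂_1: C_1 → C_0 is given by ∂[p,q] = [q] − [p].
This gives a 6×15 integer matrix of rank 5; reducing to Smith normal form yields diagonal entries (1,1,1,1,1).

The boundary map ∂_2: C_2 → C_1 acts by ∂[p,q,r] = [q,r] − [p,r] + [p,q]. For instance
  ∂[1,3,6] = [3,6] − [1,6] + [1,3],
  ∂[1,4,5] = [4,5] − [1,5] + [1,4].
The resulting 15×10 matrix has rank 10, and its Smith normal form has invariant factors (1,1,1,1,1,1,1,1,1,2).

From H_k ≅ ker(∂_k) / im(∂_{k+1}) we obtain:

  H_0: rank C_0 − rank ∂_1 = 6 − 5 = 1, and the invariant factors of ∂_1 are all 1, so H_0 = Z.
  H_1: rank ker ∂_1 − rank ∂_2 = (15 − 5) − 10 = 0, and ∂_2 has invariant factor 2 > 1, so H_1 = Z/2.
  H_2: rank ker ∂_2 − rank ∂_3 = (10 − 10) − 0 = 0, and there is no ∂_3, so H_2 = 0.

As a check, the Euler characteristic is 6 − 15 + 10 = 1, which agrees with 1 − 0 + 0 = 1.

H_0 ≅ Z,  H_1 ≅ Z/2,  H_2 = 0.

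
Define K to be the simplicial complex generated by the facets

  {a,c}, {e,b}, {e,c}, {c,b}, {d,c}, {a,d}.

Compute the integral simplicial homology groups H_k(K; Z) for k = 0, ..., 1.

We work with the vertex ordering a < b < c < d < e. The simplices of K, each written with vertices in increasing order, are:

  0-simplices (5): a, b, c, d, e
  1-simplices (6): ac, ad, bc, be, cd, ce

giving chain groups C_0 ≅ Z^5, C_1 ≅ Z^6.

∂_1: C_1 → C_0 sends each edge [p,q] (with p < q) to q − p. For instance
  ∂ce = e − c.
This gives a 5×6 integer matrix of rank 4; reducing to Smith normal form yields diagonal entries (1,1,1,1).

Computing H_k = (kernel of ∂_k) / (image of ∂_{k+1}):

  H_0: rank C_0 − rank ∂_1 = 5 − 4 = 1, and the invariant factors of ∂_1 are all 1, so H_0 ≅ Z.
  H_1: rank ker ∂_1 − rank ∂_2 = (6 − 4) − 0 = 2, and there is no ∂_2, so H_1 ≅ Z^2.

H_0 = Z,  H_1 = Z^2.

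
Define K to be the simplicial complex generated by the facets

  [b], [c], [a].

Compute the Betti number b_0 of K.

b_0 = 3.

Order the vertices as a < b < c. Listing each simplex with vertices in this order, K has dimension 0 with simplices:

  0-simplices (3): a, b, c

Hence C_0 ≅ Z^3.

From H_k ≅ ker(∂_k) / im(∂_{k+1}) we obtain:

  H_0: rank C_0 − rank ∂_1 = 3 − 0 = 3, and there is no ∂_1, so H_0 = Z^3.

(K is a triangulation of a set of 3 points.)

Hence the Betti numbers are b_0 = 3.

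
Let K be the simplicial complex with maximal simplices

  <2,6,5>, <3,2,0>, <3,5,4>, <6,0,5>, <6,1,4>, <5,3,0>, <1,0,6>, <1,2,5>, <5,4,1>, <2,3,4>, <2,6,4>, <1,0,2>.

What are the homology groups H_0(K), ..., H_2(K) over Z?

Fix the vertex order 0 < 1 < 2 < 3 < 4 < 5 < 6 and write every simplex with vertices in increasing order. Then dim K = 2 and the simplices of K are:

  0-simplices (7): [0], [1], [2], [3], [4], [5], [6]
  1-simplices (18): [0,1], [0,2], [0,3], [0,5], [0,6], [1,2], [1,4], [1,5], [1,6], [2,3], [2,4], [2,5], [2,6], [3,4], [3,5], [4,5], [4,6], [5,6]
  2-simplices (12): [0,1,2], [0,1,6], [0,2,3], [0,3,5], [0,5,6], [1,2,5], [1,4,5], [1,4,6], [2,3,4], [2,4,6], [2,5,6], [3,4,5]

so the chain groups are C_0 ≅ Z^7, C_1 ≅ Z^18, C_2 ≅ Z^12.

The boundary map ∂_1: C_1 → C_0 is given by ∂[p,q] = [q] − [p].
As a 7×18 matrix over Z this has rank 6, with invariant factors (1,1,1,1,1,1).

The boundary map ∂_2: C_2 → C_1 acts by ∂[p,q,r] = [q,r] − [p,r] + [p,q]. For instance
  ∂[2,3,4] = [3,4] − [2,4] + [2,3],
  ∂[0,2,3] = [2,3] − [0,3] + [0,2].
As a 18×12 matrix over Z this has rank 12, with invariant factors (1,1,1,1,1,1,1,1,1,1,1,2).

Now H_k = ker ∂_k / im ∂_{k+1}, so:

  H_0: rank C_0 − rank ∂_1 = 7 − 6 = 1, and the invariant factors of ∂_1 are all 1, so H_0 = Z.
  H_1: rank ker ∂_1 − rank ∂_2 = (18 − 6) − 12 = 0, and ∂_2 has invariant factor 2 > 1, so H_1 = Z_2.
  H_2: rank ker ∂_2 − rank ∂_3 = (12 − 12) − 0 = 0, and there is no ∂_3, so H_2 = 0.

As a check, the Euler characteristic is 7 − 18 + 12 = 1, which agrees with 1 − 0 + 0 = 1.

H_0 = Z,  H_1 = Z_2,  H_2 = 0.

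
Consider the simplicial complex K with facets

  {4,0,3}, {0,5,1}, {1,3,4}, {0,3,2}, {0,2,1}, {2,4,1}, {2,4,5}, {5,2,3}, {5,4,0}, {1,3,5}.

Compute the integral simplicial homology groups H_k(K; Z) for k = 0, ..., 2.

H_0 = Z,  H_1 = Z/2,  H_2 = 0.

Fix the vertex order 0 < 1 < 2 < 3 < 4 < 5 and write every simplex with vertices in increasing order. Then dim K = 2 and the simplices of K are:

  0-simplices (6): [0], [1], [2], [3], [4], [5]
  1-simplices (15): [0,1], [0,2], [0,3], [0,4], [0,5], [1,2], [1,3], [1,4], [1,5], [2,3], [2,4], [2,5], [3,4], [3,5], [4,5]
  2-simplices (10): [0,1,2], [0,1,5], [0,2,3], [0,3,4], [0,4,5], [1,2,4], [1,3,4], [1,3,5], [2,3,5], [2,4,5]

Hence C_0 ≅ Z^6, C_1 ≅ Z^15, C_2 ≅ Z^10.

The boundary map ∂_1: C_1 → C_0 maps an edge to its endpoints' difference, ∂[p,q] = q − p.
The 6×15 boundary matrix has rank 5 and Smith normal form diag(1,1,1,1,1).

The boundary map ∂_2: C_2 → C_1 acts by ∂[p,q,r] = [q,r] − [p,r] + [p,q]. For instance
  ∂[2,3,5] = [3,5] − [2,5] + [2,3],
  ∂[0,3,4] = [3,4] − [0,4] + [0,3].
The resulting 15×10 matrix has rank 10, and its Smith normal form has invariant factors (1,1,1,1,1,1,1,1,1,2).

From H_k ≅ ker(∂_k) / im(∂_{k+1}) we obtain:

  H_0: rank C_0 − rank ∂_1 = 6 − 5 = 1, and the invariant factors of ∂_1 are all 1, so H_0 = Z.
  H_1: rank ker ∂_1 − rank ∂_2 = (15 − 5) − 10 = 0, and ∂_2 has invariant factor 2 > 1, so H_1 = Z/2.
  H_2: rank ker ∂_2 − rank ∂_3 = (10 − 10) − 0 = 0, and there is no ∂_3, so H_2 = 0.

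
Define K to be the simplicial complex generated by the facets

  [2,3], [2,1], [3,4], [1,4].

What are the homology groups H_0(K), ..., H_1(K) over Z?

H_0 ≅ Z,  H_1 ≅ Z.

Order the vertices as 1 < 2 < 3 < 4. Listing each simplex with vertices in this order, K has dimension 1 with simplices:

  0-simplices (4): [1], [2], [3], [4]
  1-simplices (4): [1,2], [1,4], [2,3], [3,4]

giving chain groups C_0 ≅ Z^4, C_1 ≅ Z^4.

The boundary map ∂_1: C_1 → C_0 maps an edge to its endpoints' difference, ∂[p,q] = q − p. For instance
  ∂[1,2] = [2] − [1].
As a 4×4 matrix over Z this has rank 3, with invariant factors (1,1,1).

From H_k ≅ ker(∂_k) / im(∂_{k+1}) we obtain:

  H_0: rank C_0 − rank ∂_1 = 4 − 3 = 1, and the invariant factors of ∂_1 are all 1, so H_0 ≅ Z.
  H_1: rank ker ∂_1 − rank ∂_2 = (4 − 3) − 0 = 1, and there is no ∂_2, so H_1 ≅ Z.

As a check, the Euler characteristic is 4 − 4 = 0, which agrees with 1 − 1 = 0.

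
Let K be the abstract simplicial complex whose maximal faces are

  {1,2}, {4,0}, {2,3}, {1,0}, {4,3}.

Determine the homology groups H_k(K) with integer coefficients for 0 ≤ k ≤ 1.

K has 5 vertices, 5 edges.
rank ∂_0 = 0, rank ∂_1 = 4 ⇒ b_0 = 5 − 0 − 4 = 1; all invariant factors of ∂_1 are 1 so no torsion. So H_0 = Z.
rank ∂_1 = 4, rank ∂_2 = 0 ⇒ b_1 = 5 − 4 − 0 = 1. So H_1 = Z.

H_0 = Z,  H_1 = Z.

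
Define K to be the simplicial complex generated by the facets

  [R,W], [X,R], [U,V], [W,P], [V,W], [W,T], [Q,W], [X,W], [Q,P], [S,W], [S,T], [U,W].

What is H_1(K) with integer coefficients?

H_1 = Z^4.

We work with the vertex ordering P < Q < R < S < T < U < V < W < X. The simplices of K, each written with vertices in increasing order, are:

  0-simplices (9): P, Q, R, S, T, U, V, W, X
  1-simplices (12): PQ, PW, QW, RW, RX, ST, SW, TW, UV, UW, VW, WX

Hence C_0 ≅ Z^9, C_1 ≅ Z^12.

∂_1: C_1 → C_0 sends each edge [p,q] (with p < q) to q − p. For instance
  ∂WX = X − W.
The resulting 9×12 matrix has rank 8, and its Smith normal form has invariant factors (1,1,1,1,1,1,1,1).

From H_k ≅ ker(∂_k) / im(∂_{k+1}) we obtain:

  H_1: rank ker ∂_1 − rank ∂_2 = (12 − 8) − 0 = 4, and there is no ∂_2, so H_1 = Z^4.

(K is a triangulation of a wedge of 4 circles.)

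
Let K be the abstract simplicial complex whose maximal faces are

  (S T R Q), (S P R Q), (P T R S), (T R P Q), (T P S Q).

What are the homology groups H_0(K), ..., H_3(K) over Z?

K has 5 vertices, 10 edges, 10 triangles, 5 3-simplices.
rank ∂_0 = 0, rank ∂_1 = 4 ⇒ b_0 = 5 − 0 − 4 = 1; all invariant factors of ∂_1 are 1 so no torsion. So H_0 ≅ Z.
rank ∂_1 = 4, rank ∂_2 = 6 ⇒ b_1 = 10 − 4 − 6 = 0; all invariant factors of ∂_2 are 1 so no torsion. So H_1 ≅ 0.
rank ∂_2 = 6, rank ∂_3 = 4 ⇒ b_2 = 10 − 6 − 4 = 0; all invariant factors of ∂_3 are 1 so no torsion. So H_2 ≅ 0.
rank ∂_3 = 4, rank ∂_4 = 0 ⇒ b_3 = 5 − 4 − 0 = 1. So H_3 ≅ Z.

H_0 = Z,  H_1 = 0,  H_2 = 0,  H_3 = Z.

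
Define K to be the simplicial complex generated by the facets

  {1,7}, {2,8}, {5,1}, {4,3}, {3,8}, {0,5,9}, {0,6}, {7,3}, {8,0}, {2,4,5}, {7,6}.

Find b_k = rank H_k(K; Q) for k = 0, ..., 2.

Take the total order 0 < 1 < 2 < 3 < 4 < 5 < 6 < 7 < 8 < 9 on the vertex set. Then K (dimension 2) consists of the simplices:

  0-simplices (10): [0], [1], [2], [3], [4], [5], [6], [7], [8], [9]
  1-simplices (15): [0,5], [0,6], [0,8], [0,9], [1,5], [1,7], [2,4], [2,5], [2,8], [3,4], [3,7], [3,8], [4,5], [5,9], [6,7]
  2-simplices (2): [0,5,9], [2,4,5]

so the chain groups are C_0 ≅ Z^10, C_1 ≅ Z^15, C_2 ≅ Z^2.

∂_1: C_1 → C_0 sends each edge [p,q] (with p < q) to q − p. For instance
  ∂[1,5] = [5] − [1].
As a 10×15 matrix over Z this has rank 9, with invariant factors (1,1,1,1,1,1,1,1,1).

The boundary map ∂_2: C_2 → C_1 acts by ∂[p,q,r] = [q,r] − [p,r] + [p,q]. For instance
  ∂[0,5,9] = [5,9] − [0,9] + [0,5],
  ∂[2,4,5] = [4,5] − [2,5] + [2,4].
The resulting 15×2 matrix has rank 2, and its Smith normal form has invariant factors (1,1).

From H_k ≅ ker(∂_k) / im(∂_{k+1}) we obtain:

  H_0: rank C_0 − rank ∂_1 = 10 − 9 = 1, and the invariant factors of ∂_1 are all 1, so H_0 = Z.
  H_1: rank ker ∂_1 − rank ∂_2 = (15 − 9) − 2 = 4, and the invariant factors of ∂_2 are all 1, so H_1 = Z^4.
  H_2: rank ker ∂_2 − rank ∂_3 = (2 − 2) − 0 = 0, and there is no ∂_3, so H_2 = 0.

Hence the Betti numbers are b_0 = 1, b_1 = 4, b_2 = 0.

b_0 = 1, b_1 = 4, b_2 = 0.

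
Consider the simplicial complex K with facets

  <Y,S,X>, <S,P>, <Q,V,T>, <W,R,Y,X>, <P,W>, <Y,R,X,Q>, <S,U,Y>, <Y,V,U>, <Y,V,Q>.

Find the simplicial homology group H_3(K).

H_3 = 0.

We work with the vertex ordering P < Q < R < S < T < U < V < W < X < Y. The simplices of K, each written with vertices in increasing order, are:

  0-simplices (10): P, Q, R, S, T, U, V, W, X, Y
  1-simplices (20): PS, PW, QR, QT, QV, QX, QY, RW, RX, RY, SU, SX, SY, TV, UV, UY, VY, WX, WY, XY
  2-simplices (12): QRX, QRY, QTV, QVY, QXY, RWX, RWY, RXY, SUY, SXY, UVY, WXY
  3-simplices (2): QRXY, RWXY

giving chain groups C_0 ≅ Z^10, C_1 ≅ Z^20, C_2 ≅ Z^12, C_3 ≅ Z^2.

∂_1: C_1 → C_0 maps an edge to its endpoints' difference, ∂[p,q] = q − p. For instance
  ∂WY = Y − W.
This gives a 10×20 integer matrix of rank 9; reducing to Smith normal form yields diagonal entries (1,1,1,1,1,1,1,1,1).

∂_2: C_2 → C_1 acts by ∂[p,q,r] = [q,r] − [p,r] + [p,q]. For instance
  ∂QRX = RX − QX + QR,
  ∂QTV = TV − QV + QT.
The 20×12 boundary matrix has rank 10 and Smith normal form diag(1,1,1,1,1,1,1,1,1,1).

∂_3: C_3 → C_2 sends each 3-simplex σ to the alternating sum Σ_i (−1)^i (σ with its i-th vertex removed). For instance
  ∂RWXY = WXY − RXY + RWY − RWX,
  ∂QRXY = RXY − QXY + QRY − QRX.
This gives a 12×2 integer matrix of rank 2; reducing to Smith normal form yields diagonal entries (1,1).

Reading off H_k = ker ∂_k / im ∂_{k+1}:

  H_3: rank ker ∂_3 − rank ∂_4 = (2 − 2) − 0 = 0, and there is no ∂_4, so H_3 = 0.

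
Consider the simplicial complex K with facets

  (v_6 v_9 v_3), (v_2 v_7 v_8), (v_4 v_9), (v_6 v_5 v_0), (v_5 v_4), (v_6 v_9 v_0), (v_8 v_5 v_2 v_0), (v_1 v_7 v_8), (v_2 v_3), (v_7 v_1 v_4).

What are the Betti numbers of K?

b_0 = 1, b_1 = 3, b_2 = 0, b_3 = 0.

Fix the vertex order v_0 < v_1 < v_2 < v_3 < v_4 < v_5 < v_6 < v_7 < v_8 < v_9 and write every simplex with vertices in increasing order. Then dim K = 3 and the simplices of K are:

  0-simplices (10): [v_0], [v_1], [v_2], [v_3], [v_4], [v_5], [v_6], [v_7], [v_8], [v_9]
  1-simplices (21): (21 of them)
  2-simplices (10): [v_0,v_2,v_5], [v_0,v_2,v_8], [v_0,v_5,v_6], [v_0,v_5,v_8], [v_0,v_6,v_9], [v_1,v_4,v_7], [v_1,v_7,v_8], [v_2,v_5,v_8], [v_2,v_7,v_8], [v_3,v_6,v_9]
  3-simplices (1): [v_0,v_2,v_5,v_8]

Hence C_0 ≅ Z^10, C_1 ≅ Z^21, C_2 ≅ Z^10, C_3 ≅ Z^1.

∂_1: C_1 → C_0 is given by ∂[p,q] = [q] − [p]. For instance
  ∂[v_4,v_5] = [v_5] − [v_4].
This gives a 10×21 integer matrix of rank 9; reducing to Smith normal form yields diagonal entries (1,1,1,1,1,1,1,1,1).

The boundary map ∂_2: C_2 → C_1 maps a triangle to the signed sum of its edges. For instance
  ∂[v_0,v_5,v_6] = [v_5,v_6] − [v_0,v_6] + [v_0,v_5],
  ∂[v_0,v_2,v_5] = [v_2,v_5] − [v_0,v_5] + [v_0,v_2].
The 21×10 boundary matrix has rank 9 and Smith normal form diag(1,1,1,1,1,1,1,1,1).

Boundary ∂_3: C_3 → C_2 sends each 3-simplex σ to the alternating sum Σ_i (−1)^i (σ with its i-th vertex removed). For instance
  ∂[v_0,v_2,v_5,v_8] = [v_2,v_5,v_8] − [v_0,v_5,v_8] + [v_0,v_2,v_8] − [v_0,v_2,v_5].
As a 10×1 matrix over Z this has rank 1, with invariant factors (1).

From H_k ≅ ker(∂_k) / im(∂_{k+1}) we obtain:

  H_0: rank C_0 − rank ∂_1 = 10 − 9 = 1, and the invariant factors of ∂_1 are all 1, so H_0 ≅ Z.
  H_1: rank ker ∂_1 − rank ∂_2 = (21 − 9) − 9 = 3, and the invariant factors of ∂_2 are all 1, so H_1 ≅ Z^3.
  H_2: rank ker ∂_2 − rank ∂_3 = (10 − 9) − 1 = 0, and the invariant factors of ∂_3 are all 1, so H_2 ≅ 0.
  H_3: rank ker ∂_3 − rank ∂_4 = (1 − 1) − 0 = 0, and there is no ∂_4, so H_3 ≅ 0.

As a check, the Euler characteristic is 10 − 21 + 10 − 1 = -2, which agrees with 1 − 3 + 0 − 0 = -2.

Hence the Betti numbers are b_0 = 1, b_1 = 3, b_2 = 0, b_3 = 0.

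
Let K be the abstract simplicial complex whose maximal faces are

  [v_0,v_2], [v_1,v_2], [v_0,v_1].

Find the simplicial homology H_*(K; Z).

H_0 ≅ Z,  H_1 ≅ Z.

Take the total order v_0 < v_1 < v_2 on the vertex set. Then K (dimension 1) consists of the simplices:

  0-simplices (3): [v_0], [v_1], [v_2]
  1-simplices (3): [v_0,v_1], [v_0,v_2], [v_1,v_2]

so the chain groups are C_0 ≅ Z^3, C_1 ≅ Z^3.

The boundary map ∂_1: C_1 → C_0 is given by ∂[p,q] = [q] − [p].
The 3×3 boundary matrix has rank 2 and Smith normal form diag(1,1).

Reading off H_k = ker ∂_k / im ∂_{k+1}:

  H_0: rank C_0 − rank ∂_1 = 3 − 2 = 1, and the invariant factors of ∂_1 are all 1, so H_0 ≅ Z.
  H_1: rank ker ∂_1 − rank ∂_2 = (3 − 2) − 0 = 1, and there is no ∂_2, so H_1 ≅ Z.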